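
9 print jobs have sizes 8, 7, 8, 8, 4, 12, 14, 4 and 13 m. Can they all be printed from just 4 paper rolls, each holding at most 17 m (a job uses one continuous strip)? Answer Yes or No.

No

Total = 78 m; ⌈78/17⌉ = 5.
At least 5 paper rolls are required, but only 4 are allowed.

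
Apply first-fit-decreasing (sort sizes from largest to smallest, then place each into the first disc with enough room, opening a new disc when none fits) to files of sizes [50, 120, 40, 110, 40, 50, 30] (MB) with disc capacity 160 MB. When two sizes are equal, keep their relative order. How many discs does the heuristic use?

3

Sorted descending: 120, 110, 50, 50, 40, 40, 30.
  120 → disc 1 (new)  [load 120/160]
  110 → disc 2 (new)  [load 110/160]
  50 → disc 2  [load 160/160]
  50 → disc 3 (new)  [load 50/160]
  40 → disc 1  [load 160/160]
  40 → disc 3  [load 90/160]
  30 → disc 3  [load 120/160]
3 discs opened.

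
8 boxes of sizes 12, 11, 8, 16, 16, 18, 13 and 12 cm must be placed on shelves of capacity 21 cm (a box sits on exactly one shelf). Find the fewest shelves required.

Total = 18 + 16 + 16 + 13 + 12 + 12 + 11 + 8 = 106 cm.
Lower bound: ⌈106/21⌉ = 6 shelves.
Also, 7 boxes each exceed 21/2 cm, and no two of those can share a shelf, so at least 7 shelves are needed.
A packing using 7 shelves:
  shelf 1: 18 = 18
  shelf 2: 16 = 16
  shelf 3: 16 = 16
  shelf 4: 13 + 8 = 21
  shelf 5: 12 = 12
  shelf 6: 12 = 12
  shelf 7: 11 = 11
This matches the lower bound, so 7 is optimal.

7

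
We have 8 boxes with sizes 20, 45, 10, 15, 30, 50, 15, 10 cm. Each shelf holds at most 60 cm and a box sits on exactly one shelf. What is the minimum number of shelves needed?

Total = 50 + 45 + 30 + 20 + 15 + 15 + 10 + 10 = 195 cm.
Lower bound: ⌈195/60⌉ = 4 shelves.
A packing using 4 shelves:
  shelf 1: 50 + 10 = 60
  shelf 2: 45 + 15 = 60
  shelf 3: 30 + 20 + 10 = 60
  shelf 4: 15 = 15
This matches the lower bound, so 4 is optimal.

4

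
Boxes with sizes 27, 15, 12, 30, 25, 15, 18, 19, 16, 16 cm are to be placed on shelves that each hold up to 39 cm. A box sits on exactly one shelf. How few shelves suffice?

6

Total = 30 + 27 + 25 + 19 + 18 + 16 + 16 + 15 + 15 + 12 = 193 cm.
Lower bound: ⌈193/39⌉ = 5 shelves.
A packing using 6 shelves:
  shelf 1: 30 = 30
  shelf 2: 27 + 12 = 39
  shelf 3: 25 = 25
  shelf 4: 19 + 18 = 37
  shelf 5: 16 + 16 = 32
  shelf 6: 15 + 15 = 30
No arrangement into 5 shelves stays within capacity, so 6 is optimal.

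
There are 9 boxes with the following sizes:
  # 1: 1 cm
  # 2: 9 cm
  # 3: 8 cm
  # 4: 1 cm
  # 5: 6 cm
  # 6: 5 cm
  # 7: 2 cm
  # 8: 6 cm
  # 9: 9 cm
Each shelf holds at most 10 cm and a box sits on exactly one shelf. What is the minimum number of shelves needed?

Total = 9 + 9 + 8 + 6 + 6 + 5 + 2 + 1 + 1 = 47 cm.
Lower bound: ⌈47/10⌉ = 5 shelves.
A packing using 6 shelves:
  shelf 1: 9 + 1 = 10
  shelf 2: 9 + 1 = 10
  shelf 3: 8 + 2 = 10
  shelf 4: 6 = 6
  shelf 5: 6 = 6
  shelf 6: 5 = 5
No arrangement into 5 shelves stays within capacity, so 6 is optimal.

6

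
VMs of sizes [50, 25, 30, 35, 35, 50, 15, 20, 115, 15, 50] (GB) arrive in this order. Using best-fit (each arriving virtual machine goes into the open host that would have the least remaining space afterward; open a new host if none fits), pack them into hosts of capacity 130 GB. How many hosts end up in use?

  50 → host 1 (new)  [load 50/130]
  25 → host 1  [load 75/130]
  30 → host 1  [load 105/130]
  35 → host 2 (new)  [load 35/130]
  35 → host 2  [load 70/130]
  50 → host 2  [load 120/130]
  15 → host 1  [load 120/130]
  20 → host 3 (new)  [load 20/130]
  115 → host 4 (new)  [load 115/130]
  15 → host 4  [load 130/130]
  50 → host 3  [load 70/130]
4 hosts opened.

4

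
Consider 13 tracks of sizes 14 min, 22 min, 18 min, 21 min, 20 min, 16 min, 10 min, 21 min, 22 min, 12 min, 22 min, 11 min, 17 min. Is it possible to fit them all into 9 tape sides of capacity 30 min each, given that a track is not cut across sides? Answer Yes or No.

A valid assignment using 9 tape sides:
  side 1: 22 = 22
  side 2: 22 = 22
  side 3: 22 = 22
  side 4: 21 = 21
  side 5: 21 = 21
  side 6: 20 + 10 = 30
  side 7: 18 + 12 = 30
  side 8: 17 + 11 = 28
  side 9: 16 + 14 = 30
Every load is within 30 min, so 9 tape sides suffice.

Yes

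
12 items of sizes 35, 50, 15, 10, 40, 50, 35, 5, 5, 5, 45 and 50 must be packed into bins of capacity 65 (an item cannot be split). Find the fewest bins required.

Total = 50 + 50 + 50 + 45 + 40 + 35 + 35 + 15 + 10 + 5 + 5 + 5 = 345.
Lower bound: ⌈345/65⌉ = 6 bins.
Also, 7 items each exceed 65/2, and no two of those can share a bin, so at least 7 bins are needed.
A packing using 7 bins:
  bin 1: 50 + 15 = 65
  bin 2: 50 + 10 + 5 = 65
  bin 3: 50 + 5 + 5 = 60
  bin 4: 45 = 45
  bin 5: 40 = 40
  bin 6: 35 = 35
  bin 7: 35 = 35
This matches the lower bound, so 7 is optimal.

7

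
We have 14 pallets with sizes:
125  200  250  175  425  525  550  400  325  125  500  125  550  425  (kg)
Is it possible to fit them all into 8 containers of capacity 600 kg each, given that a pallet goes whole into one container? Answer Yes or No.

No

Total = 4700 kg; ⌈4700/600⌉ = 8.
The bound of 8 does not rule out 8, but exhaustive search shows no assignment into 8 containers of capacity 600 kg exists — the minimum is 9.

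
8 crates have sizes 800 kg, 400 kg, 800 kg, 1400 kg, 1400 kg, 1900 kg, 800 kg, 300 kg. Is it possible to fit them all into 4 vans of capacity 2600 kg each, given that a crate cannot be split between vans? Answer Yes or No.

A valid assignment using 4 vans:
  van 1: 1900 + 400 + 300 = 2600
  van 2: 1400 + 800 = 2200
  van 3: 1400 + 800 = 2200
  van 4: 800 = 800
Every load is within 2600 kg, so 4 vans suffice.

Yes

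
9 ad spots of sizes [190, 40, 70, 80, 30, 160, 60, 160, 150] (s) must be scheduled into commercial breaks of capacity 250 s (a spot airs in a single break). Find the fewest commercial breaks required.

4

Total = 190 + 160 + 160 + 150 + 80 + 70 + 60 + 40 + 30 = 940 s.
Lower bound: ⌈940/250⌉ = 4 commercial breaks.
A packing using 4 commercial breaks:
  break 1: 190 + 60 = 250
  break 2: 160 + 80 = 240
  break 3: 160 + 70 = 230
  break 4: 150 + 40 + 30 = 220
This matches the lower bound, so 4 is optimal.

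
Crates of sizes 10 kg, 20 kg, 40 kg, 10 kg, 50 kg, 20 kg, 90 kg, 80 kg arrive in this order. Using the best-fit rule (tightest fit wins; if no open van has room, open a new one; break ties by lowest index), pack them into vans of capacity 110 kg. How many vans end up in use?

  10 → van 1 (new)  [load 10/110]
  20 → van 1  [load 30/110]
  40 → van 1  [load 70/110]
  10 → van 1  [load 80/110]
  50 → van 2 (new)  [load 50/110]
  20 → van 1  [load 100/110]
  90 → van 3 (new)  [load 90/110]
  80 → van 4 (new)  [load 80/110]
4 vans opened.

4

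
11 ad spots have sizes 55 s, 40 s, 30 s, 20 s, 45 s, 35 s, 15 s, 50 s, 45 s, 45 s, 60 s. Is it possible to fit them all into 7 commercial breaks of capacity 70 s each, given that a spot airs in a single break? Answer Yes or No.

Total = 440 s; ⌈440/70⌉ = 7.
The bound of 7 does not rule out 7, but exhaustive search shows no assignment into 7 commercial breaks of capacity 70 s exists — the minimum is 8.

No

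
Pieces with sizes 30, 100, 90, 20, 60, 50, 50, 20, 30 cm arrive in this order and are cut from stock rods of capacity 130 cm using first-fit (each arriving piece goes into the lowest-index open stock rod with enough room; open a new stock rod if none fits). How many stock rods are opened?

4

  30 → stock rod 1 (new)  [load 30/130]
  100 → stock rod 1  [load 130/130]
  90 → stock rod 2 (new)  [load 90/130]
  20 → stock rod 2  [load 110/130]
  60 → stock rod 3 (new)  [load 60/130]
  50 → stock rod 3  [load 110/130]
  50 → stock rod 4 (new)  [load 50/130]
  20 → stock rod 2  [load 130/130]
  30 → stock rod 4  [load 80/130]
4 stock rods opened.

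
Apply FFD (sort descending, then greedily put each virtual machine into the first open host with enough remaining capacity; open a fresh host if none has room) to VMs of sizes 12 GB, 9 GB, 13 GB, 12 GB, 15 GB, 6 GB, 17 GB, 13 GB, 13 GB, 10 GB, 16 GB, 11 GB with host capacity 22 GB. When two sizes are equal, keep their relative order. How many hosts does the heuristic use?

Sorted descending: 17, 16, 15, 13, 13, 13, 12, 12, 11, 10, 9, 6.
  17 → host 1 (new)  [load 17/22]
  16 → host 2 (new)  [load 16/22]
  15 → host 3 (new)  [load 15/22]
  13 → host 4 (new)  [load 13/22]
  13 → host 5 (new)  [load 13/22]
  13 → host 6 (new)  [load 13/22]
  12 → host 7 (new)  [load 12/22]
  12 → host 8 (new)  [load 12/22]
  11 → host 9 (new)  [load 11/22]
  10 → host 7  [load 22/22]
  9 → host 4  [load 22/22]
  6 → host 2  [load 22/22]
9 hosts opened.

9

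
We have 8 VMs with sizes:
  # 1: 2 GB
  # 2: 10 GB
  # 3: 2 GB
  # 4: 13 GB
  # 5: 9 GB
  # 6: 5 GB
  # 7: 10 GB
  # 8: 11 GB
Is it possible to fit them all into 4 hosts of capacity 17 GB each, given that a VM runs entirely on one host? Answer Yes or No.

No

Total = 62 GB; ⌈62/17⌉ = 4.
5 VMs each exceed half the capacity and cannot share a host, forcing at least 5 hosts.
At least 5 hosts are required, but only 4 are allowed.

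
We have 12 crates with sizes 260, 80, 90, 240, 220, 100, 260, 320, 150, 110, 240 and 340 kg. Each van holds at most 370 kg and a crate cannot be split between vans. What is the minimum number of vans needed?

7

Total = 340 + 320 + 260 + 260 + 240 + 240 + 220 + 150 + 110 + 100 + 90 + 80 = 2410 kg.
Lower bound: ⌈2410/370⌉ = 7 vans.
A packing using 7 vans:
  van 1: 340 = 340
  van 2: 320 = 320
  van 3: 260 + 110 = 370
  van 4: 260 + 100 = 360
  van 5: 240 + 90 = 330
  van 6: 240 + 80 = 320
  van 7: 220 + 150 = 370
This matches the lower bound, so 7 is optimal.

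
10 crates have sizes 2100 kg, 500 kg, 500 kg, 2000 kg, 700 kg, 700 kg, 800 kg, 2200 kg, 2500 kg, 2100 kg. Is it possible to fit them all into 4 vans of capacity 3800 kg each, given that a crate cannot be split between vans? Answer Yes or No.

No

Total = 14100 kg; ⌈14100/3800⌉ = 4.
5 crates each exceed half the capacity and cannot share a van, forcing at least 5 vans.
At least 5 vans are required, but only 4 are allowed.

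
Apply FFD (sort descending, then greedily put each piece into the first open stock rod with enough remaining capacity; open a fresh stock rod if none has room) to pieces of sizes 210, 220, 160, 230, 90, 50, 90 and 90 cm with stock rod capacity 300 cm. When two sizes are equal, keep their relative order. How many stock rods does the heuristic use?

5

Sorted descending: 230, 220, 210, 160, 90, 90, 90, 50.
  230 → stock rod 1 (new)  [load 230/300]
  220 → stock rod 2 (new)  [load 220/300]
  210 → stock rod 3 (new)  [load 210/300]
  160 → stock rod 4 (new)  [load 160/300]
  90 → stock rod 3  [load 300/300]
  90 → stock rod 4  [load 250/300]
  90 → stock rod 5 (new)  [load 90/300]
  50 → stock rod 1  [load 280/300]
5 stock rods opened.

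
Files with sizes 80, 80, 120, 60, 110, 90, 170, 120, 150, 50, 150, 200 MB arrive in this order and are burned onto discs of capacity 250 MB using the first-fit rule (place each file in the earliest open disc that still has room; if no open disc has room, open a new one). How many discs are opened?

7

  80 → disc 1 (new)  [load 80/250]
  80 → disc 1  [load 160/250]
  120 → disc 2 (new)  [load 120/250]
  60 → disc 1  [load 220/250]
  110 → disc 2  [load 230/250]
  90 → disc 3 (new)  [load 90/250]
  170 → disc 4 (new)  [load 170/250]
  120 → disc 3  [load 210/250]
  150 → disc 5 (new)  [load 150/250]
  50 → disc 4  [load 220/250]
  150 → disc 6 (new)  [load 150/250]
  200 → disc 7 (new)  [load 200/250]
7 discs opened.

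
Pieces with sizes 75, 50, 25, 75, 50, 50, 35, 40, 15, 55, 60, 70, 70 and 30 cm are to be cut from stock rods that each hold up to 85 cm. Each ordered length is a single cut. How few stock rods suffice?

10

Total = 75 + 75 + 70 + 70 + 60 + 55 + 50 + 50 + 50 + 40 + 35 + 30 + 25 + 15 = 700 cm.
Lower bound: ⌈700/85⌉ = 9 stock rods.
A packing using 10 stock rods:
  stock rod 1: 75 = 75
  stock rod 2: 75 = 75
  stock rod 3: 70 + 15 = 85
  stock rod 4: 70 = 70
  stock rod 5: 60 + 25 = 85
  stock rod 6: 55 + 30 = 85
  stock rod 7: 50 + 35 = 85
  stock rod 8: 50 = 50
  stock rod 9: 50 = 50
  stock rod 10: 40 = 40
No arrangement into 9 stock rods stays within capacity, so 10 is optimal.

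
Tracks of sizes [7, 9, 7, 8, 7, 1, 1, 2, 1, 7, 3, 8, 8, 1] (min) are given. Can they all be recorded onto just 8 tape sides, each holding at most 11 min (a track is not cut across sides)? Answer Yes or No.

A valid assignment using 8 tape sides:
  side 1: 9 + 2 = 11
  side 2: 8 + 3 = 11
  side 3: 8 + 1 + 1 + 1 = 11
  side 4: 8 + 1 = 9
  side 5: 7 = 7
  side 6: 7 = 7
  side 7: 7 = 7
  side 8: 7 = 7
Every load is within 11 min, so 8 tape sides suffice.

Yes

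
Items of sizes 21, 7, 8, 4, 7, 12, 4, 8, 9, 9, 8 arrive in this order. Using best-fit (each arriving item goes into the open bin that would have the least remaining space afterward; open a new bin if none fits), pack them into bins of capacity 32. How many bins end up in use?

  21 → bin 1 (new)  [load 21/32]
  7 → bin 1  [load 28/32]
  8 → bin 2 (new)  [load 8/32]
  4 → bin 1  [load 32/32]
  7 → bin 2  [load 15/32]
  12 → bin 2  [load 27/32]
  4 → bin 2  [load 31/32]
  8 → bin 3 (new)  [load 8/32]
  9 → bin 3  [load 17/32]
  9 → bin 3  [load 26/32]
  8 → bin 4 (new)  [load 8/32]
4 bins opened.

4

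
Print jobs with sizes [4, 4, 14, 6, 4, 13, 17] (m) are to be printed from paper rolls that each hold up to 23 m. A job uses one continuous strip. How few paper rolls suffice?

Total = 17 + 14 + 13 + 6 + 4 + 4 + 4 = 62 m.
Lower bound: ⌈62/23⌉ = 3 paper rolls.
A packing using 3 paper rolls:
  roll 1: 17 + 6 = 23
  roll 2: 14 + 4 + 4 = 22
  roll 3: 13 + 4 = 17
This matches the lower bound, so 3 is optimal.

3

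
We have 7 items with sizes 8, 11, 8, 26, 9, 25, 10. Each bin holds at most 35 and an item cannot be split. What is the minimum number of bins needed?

3

Total = 26 + 25 + 11 + 10 + 9 + 8 + 8 = 97.
Lower bound: ⌈97/35⌉ = 3 bins.
A packing using 3 bins:
  bin 1: 26 + 9 = 35
  bin 2: 25 + 10 = 35
  bin 3: 11 + 8 + 8 = 27
This matches the lower bound, so 3 is optimal.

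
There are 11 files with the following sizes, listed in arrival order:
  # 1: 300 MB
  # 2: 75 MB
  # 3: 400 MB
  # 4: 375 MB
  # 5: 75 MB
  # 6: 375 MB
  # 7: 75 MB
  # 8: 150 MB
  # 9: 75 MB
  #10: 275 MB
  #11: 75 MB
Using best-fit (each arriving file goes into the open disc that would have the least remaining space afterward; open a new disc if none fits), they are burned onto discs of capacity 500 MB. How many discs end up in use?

  300 → disc 1 (new)  [load 300/500]
  75 → disc 1  [load 375/500]
  400 → disc 2 (new)  [load 400/500]
  375 → disc 3 (new)  [load 375/500]
  75 → disc 2  [load 475/500]
  375 → disc 4 (new)  [load 375/500]
  75 → disc 1  [load 450/500]
  150 → disc 5 (new)  [load 150/500]
  75 → disc 3  [load 450/500]
  275 → disc 5  [load 425/500]
  75 → disc 5  [load 500/500]
5 discs opened.

5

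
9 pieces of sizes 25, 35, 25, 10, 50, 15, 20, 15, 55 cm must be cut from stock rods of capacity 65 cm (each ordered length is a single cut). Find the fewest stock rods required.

4

Total = 55 + 50 + 35 + 25 + 25 + 20 + 15 + 15 + 10 = 250 cm.
Lower bound: ⌈250/65⌉ = 4 stock rods.
A packing using 4 stock rods:
  stock rod 1: 55 + 10 = 65
  stock rod 2: 50 + 15 = 65
  stock rod 3: 35 + 25 = 60
  stock rod 4: 25 + 20 + 15 = 60
This matches the lower bound, so 4 is optimal.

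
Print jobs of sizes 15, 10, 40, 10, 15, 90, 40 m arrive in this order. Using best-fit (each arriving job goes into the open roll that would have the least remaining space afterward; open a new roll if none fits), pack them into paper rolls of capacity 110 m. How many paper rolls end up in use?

3

  15 → roll 1 (new)  [load 15/110]
  10 → roll 1  [load 25/110]
  40 → roll 1  [load 65/110]
  10 → roll 1  [load 75/110]
  15 → roll 1  [load 90/110]
  90 → roll 2 (new)  [load 90/110]
  40 → roll 3 (new)  [load 40/110]
3 paper rolls opened.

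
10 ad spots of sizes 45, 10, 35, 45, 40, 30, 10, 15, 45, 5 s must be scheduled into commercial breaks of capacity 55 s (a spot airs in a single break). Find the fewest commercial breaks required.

6

Total = 45 + 45 + 45 + 40 + 35 + 30 + 15 + 10 + 10 + 5 = 280 s.
Lower bound: ⌈280/55⌉ = 6 commercial breaks.
A packing using 6 commercial breaks:
  break 1: 45 + 10 = 55
  break 2: 45 + 10 = 55
  break 3: 45 + 5 = 50
  break 4: 40 + 15 = 55
  break 5: 35 = 35
  break 6: 30 = 30
This matches the lower bound, so 6 is optimal.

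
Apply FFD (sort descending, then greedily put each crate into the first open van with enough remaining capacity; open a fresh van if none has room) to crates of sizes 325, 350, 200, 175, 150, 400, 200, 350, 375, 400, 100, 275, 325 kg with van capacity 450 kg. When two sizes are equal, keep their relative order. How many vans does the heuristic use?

Sorted descending: 400, 400, 375, 350, 350, 325, 325, 275, 200, 200, 175, 150, 100.
  400 → van 1 (new)  [load 400/450]
  400 → van 2 (new)  [load 400/450]
  375 → van 3 (new)  [load 375/450]
  350 → van 4 (new)  [load 350/450]
  350 → van 5 (new)  [load 350/450]
  325 → van 6 (new)  [load 325/450]
  325 → van 7 (new)  [load 325/450]
  275 → van 8 (new)  [load 275/450]
  200 → van 9 (new)  [load 200/450]
  200 → van 9  [load 400/450]
  175 → van 8  [load 450/450]
  150 → van 10 (new)  [load 150/450]
  100 → van 4  [load 450/450]
10 vans opened.

10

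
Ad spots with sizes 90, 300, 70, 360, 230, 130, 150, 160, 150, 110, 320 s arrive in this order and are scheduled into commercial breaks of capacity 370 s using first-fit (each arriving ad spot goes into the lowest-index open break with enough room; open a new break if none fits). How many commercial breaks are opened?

7

  90 → break 1 (new)  [load 90/370]
  300 → break 2 (new)  [load 300/370]
  70 → break 1  [load 160/370]
  360 → break 3 (new)  [load 360/370]
  230 → break 4 (new)  [load 230/370]
  130 → break 1  [load 290/370]
  150 → break 5 (new)  [load 150/370]
  160 → break 5  [load 310/370]
  150 → break 6 (new)  [load 150/370]
  110 → break 4  [load 340/370]
  320 → break 7 (new)  [load 320/370]
7 commercial breaks opened.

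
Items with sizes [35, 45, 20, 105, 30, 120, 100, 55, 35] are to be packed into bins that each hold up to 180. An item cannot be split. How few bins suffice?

Total = 120 + 105 + 100 + 55 + 45 + 35 + 35 + 30 + 20 = 545.
Lower bound: ⌈545/180⌉ = 4 bins.
A packing using 4 bins:
  bin 1: 120 + 55 = 175
  bin 2: 105 + 45 + 30 = 180
  bin 3: 100 + 35 + 35 = 170
  bin 4: 20 = 20
This matches the lower bound, so 4 is optimal.

4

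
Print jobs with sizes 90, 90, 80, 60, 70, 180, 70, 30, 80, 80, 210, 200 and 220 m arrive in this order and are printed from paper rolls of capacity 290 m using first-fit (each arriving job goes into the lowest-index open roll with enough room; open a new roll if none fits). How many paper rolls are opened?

6

  90 → roll 1 (new)  [load 90/290]
  90 → roll 1  [load 180/290]
  80 → roll 1  [load 260/290]
  60 → roll 2 (new)  [load 60/290]
  70 → roll 2  [load 130/290]
  180 → roll 3 (new)  [load 180/290]
  70 → roll 2  [load 200/290]
  30 → roll 1  [load 290/290]
  80 → roll 2  [load 280/290]
  80 → roll 3  [load 260/290]
  210 → roll 4 (new)  [load 210/290]
  200 → roll 5 (new)  [load 200/290]
  220 → roll 6 (new)  [load 220/290]
6 paper rolls opened.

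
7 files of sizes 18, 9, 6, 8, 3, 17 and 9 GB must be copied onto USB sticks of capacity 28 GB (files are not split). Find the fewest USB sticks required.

Total = 18 + 17 + 9 + 9 + 8 + 6 + 3 = 70 GB.
Lower bound: ⌈70/28⌉ = 3 USB sticks.
A packing using 3 USB sticks:
  USB stick 1: 18 + 9 = 27
  USB stick 2: 17 + 9 = 26
  USB stick 3: 8 + 6 + 3 = 17
This matches the lower bound, so 3 is optimal.

3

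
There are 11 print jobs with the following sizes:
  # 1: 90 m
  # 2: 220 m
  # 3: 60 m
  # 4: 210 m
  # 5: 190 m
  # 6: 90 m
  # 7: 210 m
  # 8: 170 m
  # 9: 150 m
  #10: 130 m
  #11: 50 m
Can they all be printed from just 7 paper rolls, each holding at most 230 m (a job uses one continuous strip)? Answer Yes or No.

Total = 1570 m; ⌈1570/230⌉ = 7.
The bound of 7 does not rule out 7, but exhaustive search shows no assignment into 7 paper rolls of capacity 230 m exists — the minimum is 8.

No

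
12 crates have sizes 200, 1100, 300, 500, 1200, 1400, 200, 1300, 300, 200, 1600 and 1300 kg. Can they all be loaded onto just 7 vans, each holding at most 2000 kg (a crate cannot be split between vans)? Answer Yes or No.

Yes

A valid assignment using 6 vans:
  van 1: 1600 + 300 = 1900
  van 2: 1400 + 500 = 1900
  van 3: 1300 + 300 + 200 + 200 = 2000
  van 4: 1300 + 200 = 1500
  van 5: 1200 = 1200
  van 6: 1100 = 1100
That uses only 6 ≤ 7, so 7 vans are enough.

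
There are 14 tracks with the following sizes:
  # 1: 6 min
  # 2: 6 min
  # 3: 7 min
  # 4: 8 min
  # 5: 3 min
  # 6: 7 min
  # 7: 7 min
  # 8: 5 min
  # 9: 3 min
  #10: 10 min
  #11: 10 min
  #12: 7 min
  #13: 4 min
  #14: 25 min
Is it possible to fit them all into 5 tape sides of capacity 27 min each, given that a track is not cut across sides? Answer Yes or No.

Yes

A valid assignment using 5 tape sides:
  side 1: 25 = 25
  side 2: 10 + 10 + 7 = 27
  side 3: 8 + 7 + 7 + 5 = 27
  side 4: 7 + 6 + 6 + 4 + 3 = 26
  side 5: 3 = 3
Every load is within 27 min, so 5 tape sides suffice.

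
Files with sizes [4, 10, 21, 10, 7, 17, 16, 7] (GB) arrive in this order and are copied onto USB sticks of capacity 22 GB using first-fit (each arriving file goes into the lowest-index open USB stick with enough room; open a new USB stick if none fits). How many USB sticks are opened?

  4 → USB stick 1 (new)  [load 4/22]
  10 → USB stick 1  [load 14/22]
  21 → USB stick 2 (new)  [load 21/22]
  10 → USB stick 3 (new)  [load 10/22]
  7 → USB stick 1  [load 21/22]
  17 → USB stick 4 (new)  [load 17/22]
  16 → USB stick 5 (new)  [load 16/22]
  7 → USB stick 3  [load 17/22]
5 USB sticks opened.

5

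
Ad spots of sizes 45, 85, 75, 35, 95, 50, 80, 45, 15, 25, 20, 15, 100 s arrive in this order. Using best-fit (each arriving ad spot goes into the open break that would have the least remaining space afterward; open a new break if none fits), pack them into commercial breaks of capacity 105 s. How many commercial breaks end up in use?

  45 → break 1 (new)  [load 45/105]
  85 → break 2 (new)  [load 85/105]
  75 → break 3 (new)  [load 75/105]
  35 → break 1  [load 80/105]
  95 → break 4 (new)  [load 95/105]
  50 → break 5 (new)  [load 50/105]
  80 → break 6 (new)  [load 80/105]
  45 → break 5  [load 95/105]
  15 → break 2  [load 100/105]
  25 → break 1  [load 105/105]
  20 → break 6  [load 100/105]
  15 → break 3  [load 90/105]
  100 → break 7 (new)  [load 100/105]
7 commercial breaks opened.

7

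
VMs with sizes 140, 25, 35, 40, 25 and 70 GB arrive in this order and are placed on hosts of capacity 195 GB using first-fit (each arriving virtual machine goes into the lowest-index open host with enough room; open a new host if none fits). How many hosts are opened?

  140 → host 1 (new)  [load 140/195]
  25 → host 1  [load 165/195]
  35 → host 2 (new)  [load 35/195]
  40 → host 2  [load 75/195]
  25 → host 1  [load 190/195]
  70 → host 2  [load 145/195]
2 hosts opened.

2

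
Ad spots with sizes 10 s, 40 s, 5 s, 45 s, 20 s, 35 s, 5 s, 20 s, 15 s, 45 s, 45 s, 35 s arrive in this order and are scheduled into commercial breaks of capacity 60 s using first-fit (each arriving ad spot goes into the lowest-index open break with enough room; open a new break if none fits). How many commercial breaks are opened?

6

  10 → break 1 (new)  [load 10/60]
  40 → break 1  [load 50/60]
  5 → break 1  [load 55/60]
  45 → break 2 (new)  [load 45/60]
  20 → break 3 (new)  [load 20/60]
  35 → break 3  [load 55/60]
  5 → break 1  [load 60/60]
  20 → break 4 (new)  [load 20/60]
  15 → break 2  [load 60/60]
  45 → break 5 (new)  [load 45/60]
  45 → break 6 (new)  [load 45/60]
  35 → break 4  [load 55/60]
6 commercial breaks opened.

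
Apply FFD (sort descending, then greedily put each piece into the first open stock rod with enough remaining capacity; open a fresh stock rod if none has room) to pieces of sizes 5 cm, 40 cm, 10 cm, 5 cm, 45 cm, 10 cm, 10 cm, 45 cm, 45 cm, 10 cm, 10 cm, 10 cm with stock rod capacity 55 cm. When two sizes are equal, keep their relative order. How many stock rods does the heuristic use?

Sorted descending: 45, 45, 45, 40, 10, 10, 10, 10, 10, 10, 5, 5.
  45 → stock rod 1 (new)  [load 45/55]
  45 → stock rod 2 (new)  [load 45/55]
  45 → stock rod 3 (new)  [load 45/55]
  40 → stock rod 4 (new)  [load 40/55]
  10 → stock rod 1  [load 55/55]
  10 → stock rod 2  [load 55/55]
  10 → stock rod 3  [load 55/55]
  10 → stock rod 4  [load 50/55]
  10 → stock rod 5 (new)  [load 10/55]
  10 → stock rod 5  [load 20/55]
  5 → stock rod 4  [load 55/55]
  5 → stock rod 5  [load 25/55]
5 stock rods opened.

5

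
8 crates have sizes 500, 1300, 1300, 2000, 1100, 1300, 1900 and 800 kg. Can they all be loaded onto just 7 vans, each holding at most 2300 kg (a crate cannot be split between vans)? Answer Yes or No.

A valid assignment using 6 vans:
  van 1: 2000 = 2000
  van 2: 1900 = 1900
  van 3: 1300 + 800 = 2100
  van 4: 1300 + 500 = 1800
  van 5: 1300 = 1300
  van 6: 1100 = 1100
That uses only 6 ≤ 7, so 7 vans are enough.

Yes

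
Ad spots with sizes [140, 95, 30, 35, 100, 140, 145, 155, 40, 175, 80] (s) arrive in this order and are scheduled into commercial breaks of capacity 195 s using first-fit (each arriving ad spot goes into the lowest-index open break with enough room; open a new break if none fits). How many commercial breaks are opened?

  140 → break 1 (new)  [load 140/195]
  95 → break 2 (new)  [load 95/195]
  30 → break 1  [load 170/195]
  35 → break 2  [load 130/195]
  100 → break 3 (new)  [load 100/195]
  140 → break 4 (new)  [load 140/195]
  145 → break 5 (new)  [load 145/195]
  155 → break 6 (new)  [load 155/195]
  40 → break 2  [load 170/195]
  175 → break 7 (new)  [load 175/195]
  80 → break 3  [load 180/195]
7 commercial breaks opened.

7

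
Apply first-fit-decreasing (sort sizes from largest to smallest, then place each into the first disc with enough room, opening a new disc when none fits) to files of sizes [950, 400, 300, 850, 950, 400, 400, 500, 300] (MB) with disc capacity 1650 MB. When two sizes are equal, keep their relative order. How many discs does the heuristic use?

Sorted descending: 950, 950, 850, 500, 400, 400, 400, 300, 300.
  950 → disc 1 (new)  [load 950/1650]
  950 → disc 2 (new)  [load 950/1650]
  850 → disc 3 (new)  [load 850/1650]
  500 → disc 1  [load 1450/1650]
  400 → disc 2  [load 1350/1650]
  400 → disc 3  [load 1250/1650]
  400 → disc 3  [load 1650/1650]
  300 → disc 2  [load 1650/1650]
  300 → disc 4 (new)  [load 300/1650]
4 discs opened.

4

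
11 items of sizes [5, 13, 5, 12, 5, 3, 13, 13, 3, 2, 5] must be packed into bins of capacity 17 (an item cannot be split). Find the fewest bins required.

5

Total = 13 + 13 + 13 + 12 + 5 + 5 + 5 + 5 + 3 + 3 + 2 = 79.
Lower bound: ⌈79/17⌉ = 5 bins.
A packing using 5 bins:
  bin 1: 13 + 3 = 16
  bin 2: 13 + 3 = 16
  bin 3: 13 + 2 = 15
  bin 4: 12 + 5 = 17
  bin 5: 5 + 5 + 5 = 15
This matches the lower bound, so 5 is optimal.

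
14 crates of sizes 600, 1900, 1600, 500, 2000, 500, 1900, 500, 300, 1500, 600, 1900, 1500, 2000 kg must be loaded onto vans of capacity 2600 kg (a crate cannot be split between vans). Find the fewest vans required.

Total = 2000 + 2000 + 1900 + 1900 + 1900 + 1600 + 1500 + 1500 + 600 + 600 + 500 + 500 + 500 + 300 = 17300 kg.
Lower bound: ⌈17300/2600⌉ = 7 vans.
Also, 8 crates each exceed 1300 kg, and no two of those can share a van, so at least 8 vans are needed.
A packing using 8 vans:
  van 1: 2000 + 600 = 2600
  van 2: 2000 + 600 = 2600
  van 3: 1900 + 500 = 2400
  van 4: 1900 + 500 = 2400
  van 5: 1900 + 500 = 2400
  van 6: 1600 + 300 = 1900
  van 7: 1500 = 1500
  van 8: 1500 = 1500
This matches the lower bound, so 8 is optimal.

8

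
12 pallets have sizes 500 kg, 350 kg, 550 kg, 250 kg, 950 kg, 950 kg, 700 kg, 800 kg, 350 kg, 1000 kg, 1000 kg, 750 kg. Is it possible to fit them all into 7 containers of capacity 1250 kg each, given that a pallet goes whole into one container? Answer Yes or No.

Total = 8150 kg; ⌈8150/1250⌉ = 7.
The bound of 7 does not rule out 7, but exhaustive search shows no assignment into 7 containers of capacity 1250 kg exists — the minimum is 8.

No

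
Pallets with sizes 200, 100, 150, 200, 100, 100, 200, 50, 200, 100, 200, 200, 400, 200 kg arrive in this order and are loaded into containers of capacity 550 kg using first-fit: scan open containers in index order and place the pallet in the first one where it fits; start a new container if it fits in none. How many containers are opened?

  200 → container 1 (new)  [load 200/550]
  100 → container 1  [load 300/550]
  150 → container 1  [load 450/550]
  200 → container 2 (new)  [load 200/550]
  100 → container 1  [load 550/550]
  100 → container 2  [load 300/550]
  200 → container 2  [load 500/550]
  50 → container 2  [load 550/550]
  200 → container 3 (new)  [load 200/550]
  100 → container 3  [load 300/550]
  200 → container 3  [load 500/550]
  200 → container 4 (new)  [load 200/550]
  400 → container 5 (new)  [load 400/550]
  200 → container 4  [load 400/550]
5 containers opened.

5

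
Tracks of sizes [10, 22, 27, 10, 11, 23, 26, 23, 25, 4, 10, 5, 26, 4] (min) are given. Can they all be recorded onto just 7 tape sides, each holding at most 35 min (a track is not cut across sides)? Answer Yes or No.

Yes

A valid assignment using 7 tape sides:
  side 1: 27 + 5 = 32
  side 2: 26 + 4 + 4 = 34
  side 3: 26 = 26
  side 4: 25 + 10 = 35
  side 5: 23 + 11 = 34
  side 6: 23 + 10 = 33
  side 7: 22 + 10 = 32
Every load is within 35 min, so 7 tape sides suffice.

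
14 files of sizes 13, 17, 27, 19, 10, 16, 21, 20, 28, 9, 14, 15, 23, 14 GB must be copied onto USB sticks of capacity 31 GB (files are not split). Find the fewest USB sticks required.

Total = 28 + 27 + 23 + 21 + 20 + 19 + 17 + 16 + 15 + 14 + 14 + 13 + 10 + 9 = 246 GB.
Lower bound: ⌈246/31⌉ = 8 USB sticks.
A packing using 9 USB sticks:
  USB stick 1: 28 = 28
  USB stick 2: 27 = 27
  USB stick 3: 23 = 23
  USB stick 4: 21 + 10 = 31
  USB stick 5: 20 + 9 = 29
  USB stick 6: 19 = 19
  USB stick 7: 17 + 14 = 31
  USB stick 8: 16 + 15 = 31
  USB stick 9: 14 + 13 = 27
No arrangement into 8 USB sticks stays within capacity, so 9 is optimal.

9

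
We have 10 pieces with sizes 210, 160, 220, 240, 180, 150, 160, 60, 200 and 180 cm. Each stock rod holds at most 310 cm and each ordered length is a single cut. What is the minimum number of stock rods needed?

8

Total = 240 + 220 + 210 + 200 + 180 + 180 + 160 + 160 + 150 + 60 = 1760 cm.
Lower bound: ⌈1760/310⌉ = 6 stock rods.
Also, 8 pieces each exceed 155 cm, and no two of those can share a stock rod, so at least 8 stock rods are needed.
A packing using 8 stock rods:
  stock rod 1: 240 + 60 = 300
  stock rod 2: 220 = 220
  stock rod 3: 210 = 210
  stock rod 4: 200 = 200
  stock rod 5: 180 = 180
  stock rod 6: 180 = 180
  stock rod 7: 160 + 150 = 310
  stock rod 8: 160 = 160
This matches the lower bound, so 8 is optimal.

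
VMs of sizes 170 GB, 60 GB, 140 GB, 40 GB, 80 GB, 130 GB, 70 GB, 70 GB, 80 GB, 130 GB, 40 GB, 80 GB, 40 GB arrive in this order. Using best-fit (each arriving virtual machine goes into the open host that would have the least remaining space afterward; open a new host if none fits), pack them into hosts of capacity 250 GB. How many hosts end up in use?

5

  170 → host 1 (new)  [load 170/250]
  60 → host 1  [load 230/250]
  140 → host 2 (new)  [load 140/250]
  40 → host 2  [load 180/250]
  80 → host 3 (new)  [load 80/250]
  130 → host 3  [load 210/250]
  70 → host 2  [load 250/250]
  70 → host 4 (new)  [load 70/250]
  80 → host 4  [load 150/250]
  130 → host 5 (new)  [load 130/250]
  40 → host 3  [load 250/250]
  80 → host 4  [load 230/250]
  40 → host 5  [load 170/250]
5 hosts opened.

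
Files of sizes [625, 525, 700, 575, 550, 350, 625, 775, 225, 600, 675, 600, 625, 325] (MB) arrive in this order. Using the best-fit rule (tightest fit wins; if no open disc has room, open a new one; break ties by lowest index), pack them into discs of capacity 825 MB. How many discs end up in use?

  625 → disc 1 (new)  [load 625/825]
  525 → disc 2 (new)  [load 525/825]
  700 → disc 3 (new)  [load 700/825]
  575 → disc 4 (new)  [load 575/825]
  550 → disc 5 (new)  [load 550/825]
  350 → disc 6 (new)  [load 350/825]
  625 → disc 7 (new)  [load 625/825]
  775 → disc 8 (new)  [load 775/825]
  225 → disc 4  [load 800/825]
  600 → disc 9 (new)  [load 600/825]
  675 → disc 10 (new)  [load 675/825]
  600 → disc 11 (new)  [load 600/825]
  625 → disc 12 (new)  [load 625/825]
  325 → disc 6  [load 675/825]
12 discs opened.

12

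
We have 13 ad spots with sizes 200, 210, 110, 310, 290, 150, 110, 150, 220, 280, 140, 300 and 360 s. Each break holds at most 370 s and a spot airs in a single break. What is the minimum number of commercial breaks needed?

9

Total = 360 + 310 + 300 + 290 + 280 + 220 + 210 + 200 + 150 + 150 + 140 + 110 + 110 = 2830 s.
Lower bound: ⌈2830/370⌉ = 8 commercial breaks.
A packing using 9 commercial breaks:
  break 1: 360 = 360
  break 2: 310 = 310
  break 3: 300 = 300
  break 4: 290 = 290
  break 5: 280 = 280
  break 6: 220 + 150 = 370
  break 7: 210 + 150 = 360
  break 8: 200 + 140 = 340
  break 9: 110 + 110 = 220
No arrangement into 8 commercial breaks stays within capacity, so 9 is optimal.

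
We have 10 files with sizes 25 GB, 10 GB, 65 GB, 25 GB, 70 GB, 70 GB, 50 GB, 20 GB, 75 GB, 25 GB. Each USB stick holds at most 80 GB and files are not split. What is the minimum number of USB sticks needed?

Total = 75 + 70 + 70 + 65 + 50 + 25 + 25 + 25 + 20 + 10 = 435 GB.
Lower bound: ⌈435/80⌉ = 6 USB sticks.
A packing using 6 USB sticks:
  USB stick 1: 75 = 75
  USB stick 2: 70 + 10 = 80
  USB stick 3: 70 = 70
  USB stick 4: 65 = 65
  USB stick 5: 50 + 25 = 75
  USB stick 6: 25 + 25 + 20 = 70
This matches the lower bound, so 6 is optimal.

6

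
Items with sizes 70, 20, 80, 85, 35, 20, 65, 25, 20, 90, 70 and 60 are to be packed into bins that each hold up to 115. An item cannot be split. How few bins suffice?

7

Total = 90 + 85 + 80 + 70 + 70 + 65 + 60 + 35 + 25 + 20 + 20 + 20 = 640.
Lower bound: ⌈640/115⌉ = 6 bins.
Also, 7 items each exceed 115/2, and no two of those can share a bin, so at least 7 bins are needed.
A packing using 7 bins:
  bin 1: 90 + 25 = 115
  bin 2: 85 + 20 = 105
  bin 3: 80 + 35 = 115
  bin 4: 70 + 20 + 20 = 110
  bin 5: 70 = 70
  bin 6: 65 = 65
  bin 7: 60 = 60
This matches the lower bound, so 7 is optimal.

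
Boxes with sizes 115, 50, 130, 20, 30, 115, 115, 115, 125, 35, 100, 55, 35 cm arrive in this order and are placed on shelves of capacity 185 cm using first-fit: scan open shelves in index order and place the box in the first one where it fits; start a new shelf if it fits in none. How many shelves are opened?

7

  115 → shelf 1 (new)  [load 115/185]
  50 → shelf 1  [load 165/185]
  130 → shelf 2 (new)  [load 130/185]
  20 → shelf 1  [load 185/185]
  30 → shelf 2  [load 160/185]
  115 → shelf 3 (new)  [load 115/185]
  115 → shelf 4 (new)  [load 115/185]
  115 → shelf 5 (new)  [load 115/185]
  125 → shelf 6 (new)  [load 125/185]
  35 → shelf 3  [load 150/185]
  100 → shelf 7 (new)  [load 100/185]
  55 → shelf 4  [load 170/185]
  35 → shelf 3  [load 185/185]
7 shelves opened.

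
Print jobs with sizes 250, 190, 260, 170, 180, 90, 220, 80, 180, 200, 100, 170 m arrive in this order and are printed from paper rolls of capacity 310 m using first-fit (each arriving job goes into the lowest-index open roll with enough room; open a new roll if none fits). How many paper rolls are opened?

  250 → roll 1 (new)  [load 250/310]
  190 → roll 2 (new)  [load 190/310]
  260 → roll 3 (new)  [load 260/310]
  170 → roll 4 (new)  [load 170/310]
  180 → roll 5 (new)  [load 180/310]
  90 → roll 2  [load 280/310]
  220 → roll 6 (new)  [load 220/310]
  80 → roll 4  [load 250/310]
  180 → roll 7 (new)  [load 180/310]
  200 → roll 8 (new)  [load 200/310]
  100 → roll 5  [load 280/310]
  170 → roll 9 (new)  [load 170/310]
9 paper rolls opened.

9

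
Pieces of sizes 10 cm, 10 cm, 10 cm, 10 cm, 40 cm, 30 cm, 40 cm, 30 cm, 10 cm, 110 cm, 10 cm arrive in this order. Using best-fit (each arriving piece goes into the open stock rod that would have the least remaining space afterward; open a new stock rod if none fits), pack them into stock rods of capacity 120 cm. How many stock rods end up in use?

  10 → stock rod 1 (new)  [load 10/120]
  10 → stock rod 1  [load 20/120]
  10 → stock rod 1  [load 30/120]
  10 → stock rod 1  [load 40/120]
  40 → stock rod 1  [load 80/120]
  30 → stock rod 1  [load 110/120]
  40 → stock rod 2 (new)  [load 40/120]
  30 → stock rod 2  [load 70/120]
  10 → stock rod 1  [load 120/120]
  110 → stock rod 3 (new)  [load 110/120]
  10 → stock rod 3  [load 120/120]
3 stock rods opened.

3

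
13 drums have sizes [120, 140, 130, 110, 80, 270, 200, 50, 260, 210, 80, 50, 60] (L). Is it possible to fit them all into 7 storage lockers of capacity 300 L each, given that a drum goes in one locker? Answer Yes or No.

Yes

A valid assignment using 7 storage lockers:
  locker 1: 270 = 270
  locker 2: 260 = 260
  locker 3: 210 + 80 = 290
  locker 4: 200 + 80 = 280
  locker 5: 140 + 130 = 270
  locker 6: 120 + 110 + 60 = 290
  locker 7: 50 + 50 = 100
Every load is within 300 L, so 7 storage lockers suffice.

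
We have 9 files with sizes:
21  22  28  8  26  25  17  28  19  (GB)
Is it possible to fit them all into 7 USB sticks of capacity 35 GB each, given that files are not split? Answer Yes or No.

No

Total = 194 GB; ⌈194/35⌉ = 6.
7 files each exceed half the capacity and cannot share a USB stick, forcing at least 7 USB sticks.
The bound of 7 does not rule out 7, but exhaustive search shows no assignment into 7 USB sticks of capacity 35 GB exists — the minimum is 8.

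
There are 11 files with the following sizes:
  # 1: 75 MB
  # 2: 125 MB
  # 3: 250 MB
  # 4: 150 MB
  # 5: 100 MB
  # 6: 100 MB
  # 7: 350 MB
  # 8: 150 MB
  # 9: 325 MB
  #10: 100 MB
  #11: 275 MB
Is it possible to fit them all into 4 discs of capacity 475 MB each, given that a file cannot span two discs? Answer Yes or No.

No

Total = 2000 MB; ⌈2000/475⌉ = 5.
At least 5 discs are required, but only 4 are allowed.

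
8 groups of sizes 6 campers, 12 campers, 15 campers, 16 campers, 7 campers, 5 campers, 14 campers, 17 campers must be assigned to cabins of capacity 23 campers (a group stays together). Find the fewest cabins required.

5

Total = 17 + 16 + 15 + 14 + 12 + 7 + 6 + 5 = 92 campers.
Lower bound: ⌈92/23⌉ = 4 cabins.
Also, 5 groups each exceed 23/2 campers, and no two of those can share a cabin, so at least 5 cabins are needed.
A packing using 5 cabins:
  cabin 1: 17 + 6 = 23
  cabin 2: 16 + 7 = 23
  cabin 3: 15 + 5 = 20
  cabin 4: 14 = 14
  cabin 5: 12 = 12
This matches the lower bound, so 5 is optimal.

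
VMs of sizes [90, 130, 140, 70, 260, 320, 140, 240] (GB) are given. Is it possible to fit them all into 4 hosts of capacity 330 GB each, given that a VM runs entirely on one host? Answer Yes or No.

No

Total = 1390 GB; ⌈1390/330⌉ = 5.
At least 5 hosts are required, but only 4 are allowed.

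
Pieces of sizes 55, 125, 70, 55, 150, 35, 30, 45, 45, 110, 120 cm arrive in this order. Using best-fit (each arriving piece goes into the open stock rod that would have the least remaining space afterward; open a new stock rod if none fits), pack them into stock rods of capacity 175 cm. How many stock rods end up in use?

6

  55 → stock rod 1 (new)  [load 55/175]
  125 → stock rod 2 (new)  [load 125/175]
  70 → stock rod 1  [load 125/175]
  55 → stock rod 3 (new)  [load 55/175]
  150 → stock rod 4 (new)  [load 150/175]
  35 → stock rod 1  [load 160/175]
  30 → stock rod 2  [load 155/175]
  45 → stock rod 3  [load 100/175]
  45 → stock rod 3  [load 145/175]
  110 → stock rod 5 (new)  [load 110/175]
  120 → stock rod 6 (new)  [load 120/175]
6 stock rods opened.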